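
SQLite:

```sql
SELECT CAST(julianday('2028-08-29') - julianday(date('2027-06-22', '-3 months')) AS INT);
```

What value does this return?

Adding -3 months to 2027-06-22 gives 2027-03-22.
9 days remain in March 2027 after the 22nd (31 − 22).
Full months from April 2027 through July 2028 contribute their day counts.
Then 29 days into August 2028.
Total: 9 + 30 + 31 + 30 + 31 + 31 + 30 + 31 + 30 + 31 + 31 + 29 + 31 + 30 + 31 + 30 + 31 + 29 = 526.

526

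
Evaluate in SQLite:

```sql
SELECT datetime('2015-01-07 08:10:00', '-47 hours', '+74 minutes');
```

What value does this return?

2015-01-05 10:24:00

-47 hours from 2015-01-07 08:10:00 is 2015-01-05 09:10:00 (crosses midnight).
74 minutes = 1h 14m; +74 minutes from 2015-01-05 09:10:00 is 2015-01-05 10:24:00.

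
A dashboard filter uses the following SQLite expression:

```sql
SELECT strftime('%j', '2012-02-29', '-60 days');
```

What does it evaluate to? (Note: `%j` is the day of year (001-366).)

First apply '-60 days': 2012-02-29 → 2011-12-31.
Day-of-year for 2011-12-31: days since 2011-01-01 inclusive = 365, zero-padded to 365.

365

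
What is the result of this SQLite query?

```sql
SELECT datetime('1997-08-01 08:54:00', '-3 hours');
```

-3 hours from 1997-08-01 08:54:00 is 1997-08-01 05:54:00.

1997-08-01 05:54:00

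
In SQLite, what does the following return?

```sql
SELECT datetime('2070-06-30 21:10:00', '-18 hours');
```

2070-06-30 03:10:00

-18 hours from 2070-06-30 21:10:00 is 2070-06-30 03:10:00.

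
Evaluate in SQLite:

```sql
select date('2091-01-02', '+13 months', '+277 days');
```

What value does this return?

Adding +13 months to 2091-01-02 gives 2092-02-02.
Applying '+277 days' to 2092-02-02: counting 277 days forward gives 2092-11-05.

2092-11-05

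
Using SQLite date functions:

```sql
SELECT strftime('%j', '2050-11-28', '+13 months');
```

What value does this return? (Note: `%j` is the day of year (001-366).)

362

First apply '+13 months': 2050-11-28 → 2051-12-28.
Day-of-year for 2051-12-28: days since 2051-01-01 inclusive = 362, zero-padded to 362.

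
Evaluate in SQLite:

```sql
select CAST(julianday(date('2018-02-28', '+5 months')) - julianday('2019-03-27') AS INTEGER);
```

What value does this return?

-242

Adding +5 months to 2018-02-28 gives 2018-07-28.
3 days remain in July 2018 after the 28th (31 − 28).
Full months from August 2018 through February 2019 contribute their day counts.
Then 27 days into March 2019.
Total: 3 + 31 + 30 + 31 + 30 + 31 + 31 + 28 + 27 = 242.
The subtraction is earlier − later, so the result is −242 → -242.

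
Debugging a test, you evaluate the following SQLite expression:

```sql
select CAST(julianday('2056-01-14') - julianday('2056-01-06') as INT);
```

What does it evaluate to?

8

Both dates are in January 2056: 14 − 6 = 8.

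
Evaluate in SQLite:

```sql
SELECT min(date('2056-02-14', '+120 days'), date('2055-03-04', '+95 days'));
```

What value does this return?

2055-06-07

date('2056-02-14', '+120 days') → 2056-06-13.
date('2055-03-04', '+95 days') → 2055-06-07.
Earlier of the two is 2055-06-07.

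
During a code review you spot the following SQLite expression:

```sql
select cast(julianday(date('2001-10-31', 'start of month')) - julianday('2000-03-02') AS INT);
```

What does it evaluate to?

`start of month` rewinds 2001-10-31 to 2001-10-01.
29 days remain in March 2000 after the 2nd (31 − 2).
Full months from April 2000 through September 2001 contribute their day counts.
Then 1 day into October 2001.
Total: 29 + 30 + 31 + 30 + 31 + 31 + 30 + 31 + 30 + 31 + 31 + 28 + 31 + 30 + 31 + 30 + 31 + 31 + 30 + 1 = 578.

578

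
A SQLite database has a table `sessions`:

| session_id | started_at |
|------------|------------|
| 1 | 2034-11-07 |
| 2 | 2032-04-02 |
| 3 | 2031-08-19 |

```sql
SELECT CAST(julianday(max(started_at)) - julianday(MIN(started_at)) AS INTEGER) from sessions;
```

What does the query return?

1176

MIN = 2031-08-19, MAX = 2034-11-07.
12 days remain in August 2031 after the 19th (31 − 19).
Full months from September 2031 through October 2034 contribute their day counts.
Then 7 days into November 2034.
Total: 12 + 30 + 31 + 30 + 31 + 31 + 29 + 31 + 30 + 31 + 30 + 31 + 31 + 30 + 31 + 30 + 31 + 31 + 28 + 31 + 30 + 31 + 30 + 31 + 31 + 30 + 31 + 30 + 31 + 31 + 28 + 31 + 30 + 31 + 30 + 31 + 31 + 30 + 31 + 7 = 1176.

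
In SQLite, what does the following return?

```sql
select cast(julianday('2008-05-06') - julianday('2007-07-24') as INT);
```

287

7 days remain in July 2007 after the 24th (31 − 24).
Full months from August 2007 through April 2008 contribute their day counts.
Then 6 days into May 2008.
Total: 7 + 31 + 30 + 31 + 30 + 31 + 31 + 29 + 31 + 30 + 6 = 287.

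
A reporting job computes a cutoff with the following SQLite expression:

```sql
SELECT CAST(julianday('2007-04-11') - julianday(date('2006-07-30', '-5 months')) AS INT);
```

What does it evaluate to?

405

Adding -5 months to 2006-07-30 targets 2006-02-30. February 2006 has only 28 days, so SQLite normalizes the 2-day overflow forward to 2006-03-02.
29 days remain in March 2006 after the 2nd (31 − 2).
Full months from April 2006 through March 2007 contribute their day counts.
Then 11 days into April 2007.
Total: 29 + 30 + 31 + 30 + 31 + 31 + 30 + 31 + 30 + 31 + 31 + 28 + 31 + 11 = 405.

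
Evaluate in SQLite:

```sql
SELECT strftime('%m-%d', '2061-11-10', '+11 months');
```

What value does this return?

First apply '+11 months': 2061-11-10 → 2062-10-10.
`%m-%d` extracts the month-day: 10-10.

10-10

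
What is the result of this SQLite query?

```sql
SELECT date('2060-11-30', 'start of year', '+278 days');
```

`start of year` rewinds 2060-11-30 to 2060-01-01.
Applying '+278 days' to 2060-01-01: counting 278 days forward gives 2060-10-05.

2060-10-05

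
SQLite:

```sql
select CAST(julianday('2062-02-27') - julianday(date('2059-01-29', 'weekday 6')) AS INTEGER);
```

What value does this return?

`weekday 6` advances to the next Saturday; 2059-01-29 is a Wednesday, so it moves forward to 2059-02-01.
27 days remain in February 2059 after the 1st (28 − 1).
Full months from March 2059 through January 2062 contribute their day counts.
Then 27 days into February 2062.
Total: 27 + 31 + 30 + 31 + 30 + 31 + 31 + 30 + 31 + 30 + 31 + 31 + 29 + 31 + 30 + 31 + 30 + 31 + 31 + 30 + 31 + 30 + 31 + 31 + 28 + 31 + 30 + 31 + 30 + 31 + 31 + 30 + 31 + 30 + 31 + 31 + 27 = 1122.

1122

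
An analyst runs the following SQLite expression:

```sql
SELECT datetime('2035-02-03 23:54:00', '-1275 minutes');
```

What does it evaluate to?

2035-02-03 02:39:00

1275 minutes = 21h 15m; -1275 minutes from 2035-02-03 23:54:00 is 2035-02-03 02:39:00.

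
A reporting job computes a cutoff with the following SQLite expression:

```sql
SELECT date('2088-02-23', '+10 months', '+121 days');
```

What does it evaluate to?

Adding +10 months to 2088-02-23 gives 2088-12-23.
Applying '+121 days' to 2088-12-23: counting 121 days forward gives 2089-04-23.

2089-04-23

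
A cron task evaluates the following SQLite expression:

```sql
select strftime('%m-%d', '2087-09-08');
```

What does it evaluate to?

09-08

`%m-%d` extracts the month-day: 09-08.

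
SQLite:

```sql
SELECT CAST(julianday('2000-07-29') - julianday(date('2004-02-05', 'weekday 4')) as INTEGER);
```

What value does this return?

-1286

`weekday 4` advances to the next Thursday; 2004-02-05 is already a Thursday, so it stays at 2004-02-05.
2 days remain in July 2000 after the 29th (31 − 29).
Full months from August 2000 through January 2004 contribute their day counts.
Then 5 days into February 2004.
Total: 2 + 31 + 30 + 31 + 30 + 31 + 31 + 28 + 31 + 30 + 31 + 30 + 31 + 31 + 30 + 31 + 30 + 31 + 31 + 28 + 31 + 30 + 31 + 30 + 31 + 31 + 30 + 31 + 30 + 31 + 31 + 28 + 31 + 30 + 31 + 30 + 31 + 31 + 30 + 31 + 30 + 31 + 31 + 5 = 1286.
The subtraction is earlier − later, so the result is −1286 → -1286.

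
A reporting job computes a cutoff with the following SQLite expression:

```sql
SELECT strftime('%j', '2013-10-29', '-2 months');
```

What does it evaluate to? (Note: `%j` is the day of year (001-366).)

241

First apply '-2 months': 2013-10-29 → 2013-08-29.
Day-of-year for 2013-08-29: days since 2013-01-01 inclusive = 241, zero-padded to 241.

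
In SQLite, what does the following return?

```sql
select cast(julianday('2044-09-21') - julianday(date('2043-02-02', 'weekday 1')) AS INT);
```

597

`weekday 1` advances to the next Monday; 2043-02-02 is already a Monday, so it stays at 2043-02-02.
26 days remain in February 2043 after the 2nd (28 − 2).
Full months from March 2043 through August 2044 contribute their day counts.
Then 21 days into September 2044.
Total: 26 + 31 + 30 + 31 + 30 + 31 + 31 + 30 + 31 + 30 + 31 + 31 + 29 + 31 + 30 + 31 + 30 + 31 + 31 + 21 = 597.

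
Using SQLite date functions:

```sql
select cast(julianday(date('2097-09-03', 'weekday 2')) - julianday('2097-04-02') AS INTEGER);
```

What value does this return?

`weekday 2` advances to the next Tuesday; 2097-09-03 is already a Tuesday, so it stays at 2097-09-03.
28 days remain in April 2097 after the 2nd (30 − 2).
May 2097: 31 days.
June 2097: 30 days.
July 2097: 31 days.
August 2097: 31 days.
Then 3 days into September 2097.
Total: 28 + 31 + 30 + 31 + 31 + 3 = 154.

154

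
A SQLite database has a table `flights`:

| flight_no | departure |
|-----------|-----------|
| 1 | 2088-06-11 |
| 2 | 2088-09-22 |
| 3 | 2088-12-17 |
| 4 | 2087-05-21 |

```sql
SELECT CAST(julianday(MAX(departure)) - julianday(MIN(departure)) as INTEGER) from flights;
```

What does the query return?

MIN = 2087-05-21, MAX = 2088-12-17.
10 days remain in May 2087 after the 21st (31 − 21).
Full months from June 2087 through November 2088 contribute their day counts.
Then 17 days into December 2088.
Total: 10 + 30 + 31 + 31 + 30 + 31 + 30 + 31 + 31 + 29 + 31 + 30 + 31 + 30 + 31 + 31 + 30 + 31 + 30 + 17 = 576.

576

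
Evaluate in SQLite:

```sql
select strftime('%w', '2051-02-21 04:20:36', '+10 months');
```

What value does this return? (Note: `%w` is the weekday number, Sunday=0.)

First apply '+10 months': 2051-02-21 04:20:36 → 2051-12-21 04:20:36.
2051-12-21 is a Thursday; with Sunday=0 that is 4.

4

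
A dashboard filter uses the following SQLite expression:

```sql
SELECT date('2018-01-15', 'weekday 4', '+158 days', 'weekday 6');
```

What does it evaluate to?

2018-06-30

`weekday 4` advances to the next Thursday; 2018-01-15 is a Monday, so it moves forward to 2018-01-18.
Applying '+158 days' to 2018-01-18: counting 158 days forward gives 2018-06-25.
`weekday 6` advances to the next Saturday; 2018-06-25 is a Monday, so it moves forward to 2018-06-30.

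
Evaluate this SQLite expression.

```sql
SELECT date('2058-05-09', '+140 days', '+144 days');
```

Applying '+140 days' to 2058-05-09: counting 140 days forward gives 2058-09-26.
Applying '+144 days' to 2058-09-26: counting 144 days forward gives 2059-02-17.

2059-02-17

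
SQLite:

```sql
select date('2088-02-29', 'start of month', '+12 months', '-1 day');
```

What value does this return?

`start of month` rewinds 2088-02-29 to 2088-02-01.
Adding +12 months to 2088-02-01 gives 2089-02-01.
Going back 1 day from 2089-02-01 reaches 2089-01-31 (last day of January, 31 days).

2089-01-31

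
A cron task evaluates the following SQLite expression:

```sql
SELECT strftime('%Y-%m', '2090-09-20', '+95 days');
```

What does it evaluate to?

2090-12

First apply '+95 days': 2090-09-20 → 2090-12-24.
`%Y-%m` extracts the year-month: 2090-12.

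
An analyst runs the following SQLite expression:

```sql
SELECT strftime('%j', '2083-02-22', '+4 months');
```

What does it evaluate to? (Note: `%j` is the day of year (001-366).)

First apply '+4 months': 2083-02-22 → 2083-06-22.
Day-of-year for 2083-06-22: days since 2083-01-01 inclusive = 173, zero-padded to 173.

173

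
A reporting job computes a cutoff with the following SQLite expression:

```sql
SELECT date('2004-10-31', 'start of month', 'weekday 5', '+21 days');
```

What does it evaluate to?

`start of month` rewinds 2004-10-31 to 2004-10-01.
`weekday 5` advances to the next Friday; 2004-10-01 is already a Friday, so it stays at 2004-10-01.
Advancing 21 more days within October lands on 2004-10-22.

2004-10-22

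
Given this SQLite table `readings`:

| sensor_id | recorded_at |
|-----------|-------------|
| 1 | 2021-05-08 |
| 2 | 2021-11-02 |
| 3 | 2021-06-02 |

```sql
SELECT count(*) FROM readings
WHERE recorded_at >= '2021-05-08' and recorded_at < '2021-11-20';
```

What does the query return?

3

Rows in [2021-05-08, 2021-11-20): 2021-05-08, 2021-11-02, 2021-06-02 → 3 rows.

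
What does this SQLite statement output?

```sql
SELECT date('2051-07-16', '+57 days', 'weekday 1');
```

2051-09-11

Applying '+57 days' to 2051-07-16: counting 57 days forward gives 2051-09-11.
`weekday 1` advances to the next Monday; 2051-09-11 is already a Monday, so it stays at 2051-09-11.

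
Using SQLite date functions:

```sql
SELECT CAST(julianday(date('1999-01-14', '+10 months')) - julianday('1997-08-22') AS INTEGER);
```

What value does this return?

Adding +10 months to 1999-01-14 gives 1999-11-14.
9 days remain in August 1997 after the 22nd (31 − 22).
Full months from September 1997 through October 1999 contribute their day counts.
Then 14 days into November 1999.
Total: 9 + 30 + 31 + 30 + 31 + 31 + 28 + 31 + 30 + 31 + 30 + 31 + 31 + 30 + 31 + 30 + 31 + 31 + 28 + 31 + 30 + 31 + 30 + 31 + 31 + 30 + 31 + 14 = 814.

814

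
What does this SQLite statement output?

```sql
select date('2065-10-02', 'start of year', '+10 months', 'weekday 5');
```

`start of year` rewinds 2065-10-02 to 2065-01-01.
Adding +10 months to 2065-01-01 gives 2065-11-01.
`weekday 5` advances to the next Friday; 2065-11-01 is a Sunday, so it moves forward to 2065-11-06.

2065-11-06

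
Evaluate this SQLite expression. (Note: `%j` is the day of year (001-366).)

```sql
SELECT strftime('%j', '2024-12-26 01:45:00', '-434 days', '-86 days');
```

206

First apply '-434 days', '-86 days': 2024-12-26 01:45:00 → 2023-07-25 01:45:00.
Day-of-year for 2023-07-25: days since 2023-01-01 inclusive = 206, zero-padded to 206.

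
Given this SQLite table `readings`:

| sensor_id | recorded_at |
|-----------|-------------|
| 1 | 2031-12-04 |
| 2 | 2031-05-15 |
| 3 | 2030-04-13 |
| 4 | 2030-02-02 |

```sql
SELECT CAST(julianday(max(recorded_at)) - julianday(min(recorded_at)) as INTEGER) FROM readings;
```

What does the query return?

MIN = 2030-02-02, MAX = 2031-12-04.
26 days remain in February 2030 after the 2nd (28 − 2).
Full months from March 2030 through November 2031 contribute their day counts.
Then 4 days into December 2031.
Total: 26 + 31 + 30 + 31 + 30 + 31 + 31 + 30 + 31 + 30 + 31 + 31 + 28 + 31 + 30 + 31 + 30 + 31 + 31 + 30 + 31 + 30 + 4 = 670.

670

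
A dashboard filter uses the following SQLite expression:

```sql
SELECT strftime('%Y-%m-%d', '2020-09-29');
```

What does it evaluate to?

`%Y-%m-%d` extracts the ISO date: 2020-09-29.

2020-09-29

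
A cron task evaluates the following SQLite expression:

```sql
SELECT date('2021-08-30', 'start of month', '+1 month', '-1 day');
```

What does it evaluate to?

`start of month` rewinds 2021-08-30 to 2021-08-01.
Adding +1 month to 2021-08-01 gives 2021-09-01.
Going back 1 day from 2021-09-01 reaches 2021-08-31 (last day of August, 31 days).

2021-08-31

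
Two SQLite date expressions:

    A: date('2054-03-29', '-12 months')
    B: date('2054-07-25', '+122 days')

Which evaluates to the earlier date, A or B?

A

A = 2053-03-29.
B = 2054-11-24.
A is earlier.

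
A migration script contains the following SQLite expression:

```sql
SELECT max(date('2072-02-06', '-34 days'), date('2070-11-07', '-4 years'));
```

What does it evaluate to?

date('2072-02-06', '-34 days') → 2072-01-03.
date('2070-11-07', '-4 years') → 2066-11-07.
Later of the two is 2072-01-03.

2072-01-03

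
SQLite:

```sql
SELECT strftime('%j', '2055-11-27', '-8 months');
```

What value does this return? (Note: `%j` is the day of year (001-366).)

First apply '-8 months': 2055-11-27 → 2055-03-27.
Day-of-year for 2055-03-27: days since 2055-01-01 inclusive = 86, zero-padded to 086.

086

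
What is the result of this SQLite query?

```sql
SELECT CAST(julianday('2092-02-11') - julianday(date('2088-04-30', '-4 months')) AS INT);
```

1504

Adding -4 months to 2088-04-30 gives 2087-12-30.
1 day remains in December 2087 after the 30th (31 − 30).
Full months from January 2088 through January 2092 contribute their day counts.
Then 11 days into February 2092.
Total: 1 + 31 + 29 + 31 + 30 + 31 + 30 + 31 + 31 + 30 + 31 + 30 + 31 + 31 + 28 + 31 + 30 + 31 + 30 + 31 + 31 + 30 + 31 + 30 + 31 + 31 + 28 + 31 + 30 + 31 + 30 + 31 + 31 + 30 + 31 + 30 + 31 + 31 + 28 + 31 + 30 + 31 + 30 + 31 + 31 + 30 + 31 + 30 + 31 + 31 + 11 = 1504.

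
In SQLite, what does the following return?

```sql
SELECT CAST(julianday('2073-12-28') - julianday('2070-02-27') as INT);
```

1 day remains in February 2070 after the 27th (28 − 27).
Full months from March 2070 through November 2073 contribute their day counts.
Then 28 days into December 2073.
Total: 1 + 31 + 30 + 31 + 30 + 31 + 31 + 30 + 31 + 30 + 31 + 31 + 28 + 31 + 30 + 31 + 30 + 31 + 31 + 30 + 31 + 30 + 31 + 31 + 29 + 31 + 30 + 31 + 30 + 31 + 31 + 30 + 31 + 30 + 31 + 31 + 28 + 31 + 30 + 31 + 30 + 31 + 31 + 30 + 31 + 30 + 28 = 1400.

1400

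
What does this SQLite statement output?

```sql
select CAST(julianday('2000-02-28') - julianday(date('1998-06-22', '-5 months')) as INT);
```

Adding -5 months to 1998-06-22 gives 1998-01-22.
9 days remain in January 1998 after the 22nd (31 − 22).
Full months from February 1998 through January 2000 contribute their day counts.
Then 28 days into February 2000.
Total: 9 + 28 + 31 + 30 + 31 + 30 + 31 + 31 + 30 + 31 + 30 + 31 + 31 + 28 + 31 + 30 + 31 + 30 + 31 + 31 + 30 + 31 + 30 + 31 + 31 + 28 = 767.

767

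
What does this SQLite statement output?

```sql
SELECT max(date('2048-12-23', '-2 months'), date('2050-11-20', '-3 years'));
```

date('2048-12-23', '-2 months') → 2048-10-23.
date('2050-11-20', '-3 years') → 2047-11-20.
Later of the two is 2048-10-23.

2048-10-23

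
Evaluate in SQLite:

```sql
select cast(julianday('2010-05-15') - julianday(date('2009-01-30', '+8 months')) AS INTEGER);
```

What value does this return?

Adding +8 months to 2009-01-30 gives 2009-09-30.
0 days remain in September 2009 after the 30th (30 − 30).
Full months from October 2009 through April 2010 contribute their day counts.
Then 15 days into May 2010.
Total: 0 + 31 + 30 + 31 + 31 + 28 + 31 + 30 + 15 = 227.

227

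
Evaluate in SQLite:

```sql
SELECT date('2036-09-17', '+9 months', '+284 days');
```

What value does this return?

2038-03-28

Adding +9 months to 2036-09-17 gives 2037-06-17.
Applying '+284 days' to 2037-06-17: counting 284 days forward gives 2038-03-28.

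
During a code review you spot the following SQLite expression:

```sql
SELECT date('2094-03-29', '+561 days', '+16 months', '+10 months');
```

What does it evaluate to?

2097-12-11

Applying '+561 days' to 2094-03-29: counting 561 days forward gives 2095-10-11.
Adding +16 months to 2095-10-11 gives 2097-02-11.
Adding +10 months to 2097-02-11 gives 2097-12-11.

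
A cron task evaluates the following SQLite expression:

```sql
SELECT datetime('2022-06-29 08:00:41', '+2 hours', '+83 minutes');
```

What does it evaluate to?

+2 hours from 2022-06-29 08:00:41 is 2022-06-29 10:00:41.
83 minutes = 1h 23m; +83 minutes from 2022-06-29 10:00:41 is 2022-06-29 11:23:41.

2022-06-29 11:23:41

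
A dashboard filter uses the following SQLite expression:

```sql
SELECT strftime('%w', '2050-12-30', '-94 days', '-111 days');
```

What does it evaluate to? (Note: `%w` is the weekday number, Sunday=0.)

First apply '-94 days', '-111 days': 2050-12-30 → 2050-06-08.
2050-06-08 is a Wednesday; with Sunday=0 that is 3.

3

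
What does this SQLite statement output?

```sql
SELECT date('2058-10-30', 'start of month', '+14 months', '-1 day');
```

`start of month` rewinds 2058-10-30 to 2058-10-01.
Adding +14 months to 2058-10-01 gives 2059-12-01.
Going back 1 day from 2059-12-01 reaches 2059-11-30 (last day of November, 30 days).

2059-11-30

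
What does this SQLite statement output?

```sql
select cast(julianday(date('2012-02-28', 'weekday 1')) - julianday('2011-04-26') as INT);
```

314

`weekday 1` advances to the next Monday; 2012-02-28 is a Tuesday, so it moves forward to 2012-03-05.
4 days remain in April 2011 after the 26th (30 − 26).
Full months from May 2011 through February 2012 contribute their day counts.
Then 5 days into March 2012.
Total: 4 + 31 + 30 + 31 + 31 + 30 + 31 + 30 + 31 + 31 + 29 + 5 = 314.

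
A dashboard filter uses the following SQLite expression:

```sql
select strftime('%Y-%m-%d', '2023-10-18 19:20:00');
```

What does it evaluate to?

2023-10-18

`%Y-%m-%d` extracts the ISO date: 2023-10-18.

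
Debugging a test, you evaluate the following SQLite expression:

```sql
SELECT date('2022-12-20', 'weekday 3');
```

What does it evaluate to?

`weekday 3` advances to the next Wednesday; 2022-12-20 is a Tuesday, so it moves forward to 2022-12-21.

2022-12-21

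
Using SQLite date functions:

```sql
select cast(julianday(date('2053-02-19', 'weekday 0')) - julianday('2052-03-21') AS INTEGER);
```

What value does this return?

`weekday 0` advances to the next Sunday; 2053-02-19 is a Wednesday, so it moves forward to 2053-02-23.
10 days remain in March 2052 after the 21st (31 − 21).
Full months from April 2052 through January 2053 contribute their day counts.
Then 23 days into February 2053.
Total: 10 + 30 + 31 + 30 + 31 + 31 + 30 + 31 + 30 + 31 + 31 + 23 = 339.

339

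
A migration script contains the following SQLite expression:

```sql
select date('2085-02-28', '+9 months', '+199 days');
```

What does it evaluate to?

2086-06-15

Adding +9 months to 2085-02-28 gives 2085-11-28.
Applying '+199 days' to 2085-11-28: counting 199 days forward gives 2086-06-15.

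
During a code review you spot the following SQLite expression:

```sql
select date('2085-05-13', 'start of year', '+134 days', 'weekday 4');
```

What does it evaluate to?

`start of year` rewinds 2085-05-13 to 2085-01-01.
Applying '+134 days' to 2085-01-01: counting 134 days forward gives 2085-05-15.
`weekday 4` advances to the next Thursday; 2085-05-15 is a Tuesday, so it moves forward to 2085-05-17.

2085-05-17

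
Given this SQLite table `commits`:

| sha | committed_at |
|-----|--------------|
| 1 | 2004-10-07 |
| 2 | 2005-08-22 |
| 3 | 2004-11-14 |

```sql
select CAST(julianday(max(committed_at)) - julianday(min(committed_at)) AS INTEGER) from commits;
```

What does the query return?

MIN = 2004-10-07, MAX = 2005-08-22.
24 days remain in October 2004 after the 7th (31 − 7).
Full months from November 2004 through July 2005 contribute their day counts.
Then 22 days into August 2005.
Total: 24 + 30 + 31 + 31 + 28 + 31 + 30 + 31 + 30 + 31 + 22 = 319.

319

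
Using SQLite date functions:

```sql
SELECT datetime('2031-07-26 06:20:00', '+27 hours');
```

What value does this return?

+27 hours from 2031-07-26 06:20:00 is 2031-07-27 09:20:00 (crosses midnight).

2031-07-27 09:20:00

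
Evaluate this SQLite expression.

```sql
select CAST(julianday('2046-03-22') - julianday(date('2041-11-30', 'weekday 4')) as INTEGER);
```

1568

`weekday 4` advances to the next Thursday; 2041-11-30 is a Saturday, so it moves forward to 2041-12-05.
26 days remain in December 2041 after the 5th (31 − 5).
Full months from January 2042 through February 2046 contribute their day counts.
Then 22 days into March 2046.
Total: 26 + 31 + 28 + 31 + 30 + 31 + 30 + 31 + 31 + 30 + 31 + 30 + 31 + 31 + 28 + 31 + 30 + 31 + 30 + 31 + 31 + 30 + 31 + 30 + 31 + 31 + 29 + 31 + 30 + 31 + 30 + 31 + 31 + 30 + 31 + 30 + 31 + 31 + 28 + 31 + 30 + 31 + 30 + 31 + 31 + 30 + 31 + 30 + 31 + 31 + 28 + 22 = 1568.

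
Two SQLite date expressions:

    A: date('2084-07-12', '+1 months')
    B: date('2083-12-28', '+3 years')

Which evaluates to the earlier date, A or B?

A

A = 2084-08-12.
B = 2086-12-28.
A is earlier.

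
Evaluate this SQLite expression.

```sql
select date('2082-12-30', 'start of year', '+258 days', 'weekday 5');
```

`start of year` rewinds 2082-12-30 to 2082-01-01.
Applying '+258 days' to 2082-01-01: counting 258 days forward gives 2082-09-16.
`weekday 5` advances to the next Friday; 2082-09-16 is a Wednesday, so it moves forward to 2082-09-18.

2082-09-18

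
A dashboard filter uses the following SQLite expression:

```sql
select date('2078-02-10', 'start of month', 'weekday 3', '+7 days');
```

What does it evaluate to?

`start of month` rewinds 2078-02-10 to 2078-02-01.
`weekday 3` advances to the next Wednesday; 2078-02-01 is a Tuesday, so it moves forward to 2078-02-02.
Advancing 7 more days within February lands on 2078-02-09.

2078-02-09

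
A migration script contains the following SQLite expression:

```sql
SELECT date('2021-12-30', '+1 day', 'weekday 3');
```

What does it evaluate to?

2022-01-05

Advancing 1 more day within December lands on 2021-12-31.
`weekday 3` advances to the next Wednesday; 2021-12-31 is a Friday, so it moves forward to 2022-01-05.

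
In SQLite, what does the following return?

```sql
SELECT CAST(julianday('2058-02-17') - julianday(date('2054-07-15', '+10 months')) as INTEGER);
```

1009

Adding +10 months to 2054-07-15 gives 2055-05-15.
16 days remain in May 2055 after the 15th (31 − 15).
Full months from June 2055 through January 2058 contribute their day counts.
Then 17 days into February 2058.
Total: 16 + 30 + 31 + 31 + 30 + 31 + 30 + 31 + 31 + 29 + 31 + 30 + 31 + 30 + 31 + 31 + 30 + 31 + 30 + 31 + 31 + 28 + 31 + 30 + 31 + 30 + 31 + 31 + 30 + 31 + 30 + 31 + 31 + 17 = 1009.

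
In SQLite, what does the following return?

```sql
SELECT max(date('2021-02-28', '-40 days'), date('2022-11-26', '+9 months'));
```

date('2021-02-28', '-40 days') → 2021-01-19.
date('2022-11-26', '+9 months') → 2023-08-26.
Later of the two is 2023-08-26.

2023-08-26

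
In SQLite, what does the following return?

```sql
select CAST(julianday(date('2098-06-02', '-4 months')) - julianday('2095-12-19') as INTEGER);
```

Adding -4 months to 2098-06-02 gives 2098-02-02.
12 days remain in December 2095 after the 19th (31 − 19).
Full months from January 2096 through January 2098 contribute their day counts.
Then 2 days into February 2098.
Total: 12 + 31 + 29 + 31 + 30 + 31 + 30 + 31 + 31 + 30 + 31 + 30 + 31 + 31 + 28 + 31 + 30 + 31 + 30 + 31 + 31 + 30 + 31 + 30 + 31 + 31 + 2 = 776.

776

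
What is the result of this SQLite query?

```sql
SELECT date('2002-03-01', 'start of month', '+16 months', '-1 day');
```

2003-06-30

`start of month` rewinds 2002-03-01 to 2002-03-01.
Adding +16 months to 2002-03-01 gives 2003-07-01.
Going back 1 day from 2003-07-01 reaches 2003-06-30 (last day of June, 30 days).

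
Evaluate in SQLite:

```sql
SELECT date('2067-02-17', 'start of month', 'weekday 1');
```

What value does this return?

2067-02-07

`start of month` rewinds 2067-02-17 to 2067-02-01.
`weekday 1` advances to the next Monday; 2067-02-01 is a Tuesday, so it moves forward to 2067-02-07.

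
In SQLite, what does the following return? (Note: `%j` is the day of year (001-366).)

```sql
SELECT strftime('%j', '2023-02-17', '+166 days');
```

214

First apply '+166 days': 2023-02-17 → 2023-08-02.
Day-of-year for 2023-08-02: days since 2023-01-01 inclusive = 214, zero-padded to 214.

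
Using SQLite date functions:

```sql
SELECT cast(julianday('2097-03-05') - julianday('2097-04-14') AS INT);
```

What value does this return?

-40

26 days remain in March 2097 after the 5th (31 − 5).
Then 14 days into April 2097.
Total: 26 + 14 = 40.
The subtraction is earlier − later, so the result is −40 → -40.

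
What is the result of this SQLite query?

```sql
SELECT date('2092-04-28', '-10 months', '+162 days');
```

2091-12-07

Adding -10 months to 2092-04-28 gives 2091-06-28.
Applying '+162 days' to 2091-06-28: counting 162 days forward gives 2091-12-07.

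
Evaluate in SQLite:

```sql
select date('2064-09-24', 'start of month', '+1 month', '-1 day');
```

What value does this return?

`start of month` rewinds 2064-09-24 to 2064-09-01.
Adding +1 month to 2064-09-01 gives 2064-10-01.
Going back 1 day from 2064-10-01 reaches 2064-09-30 (last day of September, 30 days).

2064-09-30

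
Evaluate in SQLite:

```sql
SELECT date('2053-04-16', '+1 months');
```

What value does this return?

2053-05-16

Adding +1 month to 2053-04-16 gives 2053-05-16.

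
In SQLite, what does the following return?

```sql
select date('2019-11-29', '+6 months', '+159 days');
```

2020-11-04

Adding +6 months to 2019-11-29 gives 2020-05-29.
Applying '+159 days' to 2020-05-29: counting 159 days forward gives 2020-11-04.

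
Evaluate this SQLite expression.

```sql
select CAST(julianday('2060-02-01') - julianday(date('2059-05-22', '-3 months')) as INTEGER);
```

344

Adding -3 months to 2059-05-22 gives 2059-02-22.
6 days remain in February 2059 after the 22nd (28 − 22).
Full months from March 2059 through January 2060 contribute their day counts.
Then 1 day into February 2060.
Total: 6 + 31 + 30 + 31 + 30 + 31 + 31 + 30 + 31 + 30 + 31 + 31 + 1 = 344.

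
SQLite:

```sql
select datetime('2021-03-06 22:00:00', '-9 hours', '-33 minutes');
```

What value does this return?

-9 hours from 2021-03-06 22:00:00 is 2021-03-06 13:00:00.
-33 minutes from 2021-03-06 13:00:00 is 2021-03-06 12:27:00.

2021-03-06 12:27:00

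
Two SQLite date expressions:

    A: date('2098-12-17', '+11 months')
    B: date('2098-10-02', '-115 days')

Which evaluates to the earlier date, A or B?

B

A = 2099-11-17.
B = 2098-06-09.
B is earlier.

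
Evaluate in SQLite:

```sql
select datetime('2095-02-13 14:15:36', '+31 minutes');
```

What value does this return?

2095-02-13 14:46:36

+31 minutes from 2095-02-13 14:15:36 is 2095-02-13 14:46:36.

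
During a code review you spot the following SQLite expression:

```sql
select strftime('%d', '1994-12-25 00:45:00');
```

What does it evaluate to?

25

`%d` extracts the 2-digit day of month: 25.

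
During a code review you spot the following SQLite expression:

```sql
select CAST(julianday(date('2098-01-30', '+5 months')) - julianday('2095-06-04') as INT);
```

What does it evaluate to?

Adding +5 months to 2098-01-30 gives 2098-06-30.
26 days remain in June 2095 after the 4th (30 − 4).
Full months from July 2095 through May 2098 contribute their day counts.
Then 30 days into June 2098.
Total: 26 + 31 + 31 + 30 + 31 + 30 + 31 + 31 + 29 + 31 + 30 + 31 + 30 + 31 + 31 + 30 + 31 + 30 + 31 + 31 + 28 + 31 + 30 + 31 + 30 + 31 + 31 + 30 + 31 + 30 + 31 + 31 + 28 + 31 + 30 + 31 + 30 = 1122.

1122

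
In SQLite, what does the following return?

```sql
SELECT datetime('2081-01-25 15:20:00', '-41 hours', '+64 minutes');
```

2081-01-23 23:24:00

-41 hours from 2081-01-25 15:20:00 is 2081-01-23 22:20:00 (crosses midnight).
64 minutes = 1h 4m; +64 minutes from 2081-01-23 22:20:00 is 2081-01-23 23:24:00.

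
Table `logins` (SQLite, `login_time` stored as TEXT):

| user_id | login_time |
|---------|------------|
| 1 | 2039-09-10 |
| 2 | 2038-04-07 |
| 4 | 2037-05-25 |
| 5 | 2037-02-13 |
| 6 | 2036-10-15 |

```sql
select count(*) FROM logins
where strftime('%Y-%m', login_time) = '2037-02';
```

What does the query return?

Rows with year-month 2037-02: 2037-02-13 → 1.

1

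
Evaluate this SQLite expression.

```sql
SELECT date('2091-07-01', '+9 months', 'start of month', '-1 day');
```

2092-03-31

Adding +9 months to 2091-07-01 gives 2092-04-01.
`start of month` rewinds 2092-04-01 to 2092-04-01.
Going back 1 day from 2092-04-01 reaches 2092-03-31 (last day of March, 31 days).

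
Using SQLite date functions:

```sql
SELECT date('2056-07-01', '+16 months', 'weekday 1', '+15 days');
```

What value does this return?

2057-11-20

Adding +16 months to 2056-07-01 gives 2057-11-01.
`weekday 1` advances to the next Monday; 2057-11-01 is a Thursday, so it moves forward to 2057-11-05.
Advancing 15 more days within November lands on 2057-11-20.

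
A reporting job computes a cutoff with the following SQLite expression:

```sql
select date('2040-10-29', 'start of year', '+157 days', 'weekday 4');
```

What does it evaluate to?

2040-06-07

`start of year` rewinds 2040-10-29 to 2040-01-01.
Applying '+157 days' to 2040-01-01: counting 157 days forward gives 2040-06-06.
`weekday 4` advances to the next Thursday; 2040-06-06 is a Wednesday, so it moves forward to 2040-06-07.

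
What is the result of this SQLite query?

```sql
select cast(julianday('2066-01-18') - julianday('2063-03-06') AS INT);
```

1049

25 days remain in March 2063 after the 6th (31 − 6).
Full months from April 2063 through December 2065 contribute their day counts.
Then 18 days into January 2066.
Total: 25 + 30 + 31 + 30 + 31 + 31 + 30 + 31 + 30 + 31 + 31 + 29 + 31 + 30 + 31 + 30 + 31 + 31 + 30 + 31 + 30 + 31 + 31 + 28 + 31 + 30 + 31 + 30 + 31 + 31 + 30 + 31 + 30 + 31 + 18 = 1049.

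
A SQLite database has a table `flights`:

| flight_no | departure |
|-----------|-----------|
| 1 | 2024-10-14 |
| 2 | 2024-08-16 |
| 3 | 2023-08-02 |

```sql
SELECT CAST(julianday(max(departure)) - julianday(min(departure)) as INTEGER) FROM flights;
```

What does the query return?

439

MIN = 2023-08-02, MAX = 2024-10-14.
29 days remain in August 2023 after the 2nd (31 − 2).
Full months from September 2023 through September 2024 contribute their day counts.
Then 14 days into October 2024.
Total: 29 + 30 + 31 + 30 + 31 + 31 + 29 + 31 + 30 + 31 + 30 + 31 + 31 + 30 + 14 = 439.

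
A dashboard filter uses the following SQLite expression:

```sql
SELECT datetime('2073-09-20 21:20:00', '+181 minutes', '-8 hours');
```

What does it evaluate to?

181 minutes = 3h 1m; +181 minutes from 2073-09-20 21:20:00 is 2073-09-21 00:21:00 (crosses midnight).
-8 hours from 2073-09-21 00:21:00 is 2073-09-20 16:21:00 (crosses midnight).

2073-09-20 16:21:00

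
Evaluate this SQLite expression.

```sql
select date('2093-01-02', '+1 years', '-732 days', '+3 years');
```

Adding +1 year to 2093-01-02 gives 2094-01-02.
Applying '-732 days' to 2094-01-02: counting 732 days back gives 2092-01-01.
Adding +3 years to 2092-01-01 gives 2095-01-01.

2095-01-01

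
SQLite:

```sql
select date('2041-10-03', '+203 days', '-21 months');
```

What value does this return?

2040-07-24

Applying '+203 days' to 2041-10-03: counting 203 days forward gives 2042-04-24.
Adding -21 months to 2042-04-24 gives 2040-07-24.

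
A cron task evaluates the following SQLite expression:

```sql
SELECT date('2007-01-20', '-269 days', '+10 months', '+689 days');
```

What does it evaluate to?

2009-01-15

Applying '-269 days' to 2007-01-20: counting 269 days back gives 2006-04-26.
Adding +10 months to 2006-04-26 gives 2007-02-26.
Applying '+689 days' to 2007-02-26: counting 689 days forward gives 2009-01-15.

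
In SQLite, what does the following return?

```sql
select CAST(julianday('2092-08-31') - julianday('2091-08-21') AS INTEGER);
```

376

10 days remain in August 2091 after the 21st (31 − 21).
Full months from September 2091 through July 2092 contribute their day counts.
Then 31 days into August 2092.
Total: 10 + 30 + 31 + 30 + 31 + 31 + 29 + 31 + 30 + 31 + 30 + 31 + 31 = 376.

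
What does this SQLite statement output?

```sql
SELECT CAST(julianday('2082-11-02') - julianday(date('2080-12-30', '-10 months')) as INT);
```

Adding -10 months to 2080-12-30 targets 2080-02-30. February 2080 has only 29 days, so SQLite normalizes the 1-day overflow forward to 2080-03-01.
30 days remain in March 2080 after the 1st (31 − 1).
Full months from April 2080 through October 2082 contribute their day counts.
Then 2 days into November 2082.
Total: 30 + 30 + 31 + 30 + 31 + 31 + 30 + 31 + 30 + 31 + 31 + 28 + 31 + 30 + 31 + 30 + 31 + 31 + 30 + 31 + 30 + 31 + 31 + 28 + 31 + 30 + 31 + 30 + 31 + 31 + 30 + 31 + 2 = 976.

976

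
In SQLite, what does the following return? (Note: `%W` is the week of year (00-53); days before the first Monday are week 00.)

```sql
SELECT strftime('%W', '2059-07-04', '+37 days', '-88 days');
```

19

First apply '+37 days', '-88 days': 2059-07-04 → 2059-05-14.
2059-05-14 is a Wednesday. SQLite's %W counts Mondays since the year started; the result is 19.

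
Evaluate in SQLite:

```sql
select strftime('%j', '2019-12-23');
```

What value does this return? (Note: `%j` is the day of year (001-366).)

357

Day-of-year for 2019-12-23: days since 2019-01-01 inclusive = 357, zero-padded to 357.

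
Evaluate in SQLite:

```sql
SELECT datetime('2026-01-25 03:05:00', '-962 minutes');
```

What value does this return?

962 minutes = 16h 2m; -962 minutes from 2026-01-25 03:05:00 is 2026-01-24 11:03:00 (crosses midnight).

2026-01-24 11:03:00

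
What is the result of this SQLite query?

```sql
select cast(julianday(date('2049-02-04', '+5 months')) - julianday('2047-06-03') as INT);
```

762

Adding +5 months to 2049-02-04 gives 2049-07-04.
27 days remain in June 2047 after the 3rd (30 − 3).
Full months from July 2047 through June 2049 contribute their day counts.
Then 4 days into July 2049.
Total: 27 + 31 + 31 + 30 + 31 + 30 + 31 + 31 + 29 + 31 + 30 + 31 + 30 + 31 + 31 + 30 + 31 + 30 + 31 + 31 + 28 + 31 + 30 + 31 + 30 + 4 = 762.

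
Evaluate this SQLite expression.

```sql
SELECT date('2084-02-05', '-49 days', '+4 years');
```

Applying '-49 days' to 2084-02-05: counting 49 days back gives 2083-12-18.
Adding +4 years to 2083-12-18 gives 2087-12-18.

2087-12-18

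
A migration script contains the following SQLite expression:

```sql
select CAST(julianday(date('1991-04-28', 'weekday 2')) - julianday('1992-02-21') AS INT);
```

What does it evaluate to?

-297

`weekday 2` advances to the next Tuesday; 1991-04-28 is a Sunday, so it moves forward to 1991-04-30.
0 days remain in April 1991 after the 30th (30 − 30).
Full months from May 1991 through January 1992 contribute their day counts.
Then 21 days into February 1992.
Total: 0 + 31 + 30 + 31 + 31 + 30 + 31 + 30 + 31 + 31 + 21 = 297.
The subtraction is earlier − later, so the result is −297 → -297.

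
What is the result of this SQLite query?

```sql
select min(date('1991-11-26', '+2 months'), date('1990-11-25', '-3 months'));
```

date('1991-11-26', '+2 months') → 1992-01-26.
date('1990-11-25', '-3 months') → 1990-08-25.
Earlier of the two is 1990-08-25.

1990-08-25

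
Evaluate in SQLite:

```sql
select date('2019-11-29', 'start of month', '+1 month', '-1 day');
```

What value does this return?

2019-11-30

`start of month` rewinds 2019-11-29 to 2019-11-01.
Adding +1 month to 2019-11-01 gives 2019-12-01.
Going back 1 day from 2019-12-01 reaches 2019-11-30 (last day of November, 30 days).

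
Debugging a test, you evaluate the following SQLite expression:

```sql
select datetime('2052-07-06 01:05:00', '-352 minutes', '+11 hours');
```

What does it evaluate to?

352 minutes = 5h 52m; -352 minutes from 2052-07-06 01:05:00 is 2052-07-05 19:13:00 (crosses midnight).
+11 hours from 2052-07-05 19:13:00 is 2052-07-06 06:13:00 (crosses midnight).

2052-07-06 06:13:00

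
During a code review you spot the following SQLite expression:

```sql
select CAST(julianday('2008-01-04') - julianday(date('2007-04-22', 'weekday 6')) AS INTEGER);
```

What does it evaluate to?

`weekday 6` advances to the next Saturday; 2007-04-22 is a Sunday, so it moves forward to 2007-04-28.
2 days remain in April 2007 after the 28th (30 − 28).
Full months from May 2007 through December 2007 contribute their day counts.
Then 4 days into January 2008.
Total: 2 + 31 + 30 + 31 + 31 + 30 + 31 + 30 + 31 + 4 = 251.

251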